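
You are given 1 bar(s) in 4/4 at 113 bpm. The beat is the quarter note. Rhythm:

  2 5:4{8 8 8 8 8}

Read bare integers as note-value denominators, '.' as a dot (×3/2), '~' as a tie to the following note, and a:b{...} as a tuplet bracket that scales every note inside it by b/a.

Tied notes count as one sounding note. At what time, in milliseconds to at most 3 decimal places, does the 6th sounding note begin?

note 6 onset = 18/5b = 1911.504ms

1. 0.0ms @ 0 + 1061.947ms (2)
2. 1061.947ms @ 2 + 212.389ms (2/5)
3. 1274.336ms @ 12/5 + 212.389ms (2/5)
4. 1486.726ms @ 14/5 + 212.389ms (2/5)
5. 1699.115ms @ 16/5 + 212.389ms (2/5)
6. 1911.504ms @ 18/5 + 212.389ms (2/5)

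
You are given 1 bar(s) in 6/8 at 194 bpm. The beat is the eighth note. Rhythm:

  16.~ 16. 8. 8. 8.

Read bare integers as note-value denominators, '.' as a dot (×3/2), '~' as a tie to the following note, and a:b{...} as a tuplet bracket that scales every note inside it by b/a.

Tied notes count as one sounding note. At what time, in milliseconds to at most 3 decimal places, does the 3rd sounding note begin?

note 3 onset = 3b = 927.835ms

1. 0.0ms @ 0 + 463.918ms (3/2)
2. 463.918ms @ 3/2 + 463.918ms (3/2)
3. 927.835ms @ 3 + 463.918ms (3/2)
4. 1391.753ms @ 9/2 + 463.918ms (3/2)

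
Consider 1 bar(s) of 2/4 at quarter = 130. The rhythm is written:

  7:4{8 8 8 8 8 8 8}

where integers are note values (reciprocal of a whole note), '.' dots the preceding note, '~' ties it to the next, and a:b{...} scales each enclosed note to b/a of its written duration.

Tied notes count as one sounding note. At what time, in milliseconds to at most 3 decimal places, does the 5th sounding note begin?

1. 0.0ms @ 0 + 131.868ms (2/7)
2. 131.868ms @ 2/7 + 131.868ms (2/7)
3. 263.736ms @ 4/7 + 131.868ms (2/7)
4. 395.604ms @ 6/7 + 131.868ms (2/7)
5. 527.473ms @ 8/7 + 131.868ms (2/7)
6. 659.341ms @ 10/7 + 131.868ms (2/7)
7. 791.209ms @ 12/7 + 131.868ms (2/7)

note 5 onset = 8/7b = 527.473ms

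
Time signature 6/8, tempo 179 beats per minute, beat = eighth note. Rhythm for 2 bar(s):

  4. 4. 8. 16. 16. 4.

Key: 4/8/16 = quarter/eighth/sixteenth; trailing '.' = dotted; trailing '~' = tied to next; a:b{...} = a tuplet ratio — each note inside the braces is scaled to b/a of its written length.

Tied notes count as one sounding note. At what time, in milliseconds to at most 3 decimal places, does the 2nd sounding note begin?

note 2 onset = 3b = 1005.587ms

1. 0.0ms @ 0 + 1005.587ms (3)
2. 1005.587ms @ 3 + 1005.587ms (3)
3. 2011.173ms @ 6 + 502.793ms (3/2)
4. 2513.966ms @ 15/2 + 251.397ms (3/4)
5. 2765.363ms @ 33/4 + 251.397ms (3/4)
6. 3016.76ms @ 9 + 1005.587ms (3)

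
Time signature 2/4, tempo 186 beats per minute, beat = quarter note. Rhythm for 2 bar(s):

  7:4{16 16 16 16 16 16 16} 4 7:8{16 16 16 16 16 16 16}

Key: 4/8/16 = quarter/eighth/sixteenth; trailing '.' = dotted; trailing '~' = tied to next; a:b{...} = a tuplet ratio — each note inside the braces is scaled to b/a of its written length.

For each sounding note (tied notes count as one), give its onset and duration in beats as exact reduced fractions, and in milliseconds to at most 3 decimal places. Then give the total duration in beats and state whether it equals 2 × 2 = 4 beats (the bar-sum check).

1) 0.0ms=0b +46.083ms=1/7b
2) 46.083ms=1/7b +46.083ms=1/7b
3) 92.166ms=2/7b +46.083ms=1/7b
4) 138.249ms=3/7b +46.083ms=1/7b
5) 184.332ms=4/7b +46.083ms=1/7b
6) 230.415ms=5/7b +46.083ms=1/7b
7) 276.498ms=6/7b +46.083ms=1/7b
8) 322.581ms=1b +322.581ms=1b
9) 645.161ms=2b +92.166ms=2/7b
10) 737.327ms=16/7b +92.166ms=2/7b
11) 829.493ms=18/7b +92.166ms=2/7b
12) 921.659ms=20/7b +92.166ms=2/7b
13) 1013.825ms=22/7b +92.166ms=2/7b
14) 1105.991ms=24/7b +92.166ms=2/7b
15) 1198.157ms=26/7b +92.166ms=2/7b
Σ=4b of 4 (186bpm 2/4) — PASS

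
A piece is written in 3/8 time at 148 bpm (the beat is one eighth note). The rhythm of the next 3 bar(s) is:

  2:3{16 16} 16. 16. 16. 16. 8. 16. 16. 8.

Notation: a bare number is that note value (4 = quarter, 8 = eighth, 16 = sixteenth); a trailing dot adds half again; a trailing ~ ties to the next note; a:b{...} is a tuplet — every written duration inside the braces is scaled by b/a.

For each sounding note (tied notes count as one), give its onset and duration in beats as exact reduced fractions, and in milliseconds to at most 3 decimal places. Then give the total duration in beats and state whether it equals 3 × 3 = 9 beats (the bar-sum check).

1) 0.0ms=0b +304.054ms=3/4b
2) 304.054ms=3/4b +304.054ms=3/4b
3) 608.108ms=3/2b +304.054ms=3/4b
4) 912.162ms=9/4b +304.054ms=3/4b
5) 1216.216ms=3b +304.054ms=3/4b
6) 1520.27ms=15/4b +304.054ms=3/4b
7) 1824.324ms=9/2b +608.108ms=3/2b
8) 2432.432ms=6b +304.054ms=3/4b
9) 2736.486ms=27/4b +304.054ms=3/4b
10) 3040.541ms=15/2b +608.108ms=3/2b
Σ=9b of 9 (148bpm 3/8) — PASS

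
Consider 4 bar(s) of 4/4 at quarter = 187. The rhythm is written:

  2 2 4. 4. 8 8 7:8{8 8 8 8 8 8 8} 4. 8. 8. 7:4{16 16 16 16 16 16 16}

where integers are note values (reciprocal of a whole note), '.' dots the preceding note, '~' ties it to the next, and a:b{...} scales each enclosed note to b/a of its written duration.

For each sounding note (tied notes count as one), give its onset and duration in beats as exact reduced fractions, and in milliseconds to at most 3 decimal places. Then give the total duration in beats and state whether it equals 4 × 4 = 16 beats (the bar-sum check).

1) 0.0ms=0b +641.711ms=2b
2) 641.711ms=2b +641.711ms=2b
3) 1283.422ms=4b +481.283ms=3/2b
4) 1764.706ms=11/2b +481.283ms=3/2b
5) 2245.989ms=7b +160.428ms=1/2b
6) 2406.417ms=15/2b +160.428ms=1/2b
7) 2566.845ms=8b +183.346ms=4/7b
8) 2750.191ms=60/7b +183.346ms=4/7b
9) 2933.537ms=64/7b +183.346ms=4/7b
10) 3116.883ms=68/7b +183.346ms=4/7b
11) 3300.229ms=72/7b +183.346ms=4/7b
12) 3483.575ms=76/7b +183.346ms=4/7b
13) 3666.921ms=80/7b +183.346ms=4/7b
14) 3850.267ms=12b +481.283ms=3/2b
15) 4331.551ms=27/2b +240.642ms=3/4b
16) 4572.193ms=57/4b +240.642ms=3/4b
17) 4812.834ms=15b +45.837ms=1/7b
18) 4858.671ms=106/7b +45.837ms=1/7b
19) 4904.507ms=107/7b +45.837ms=1/7b
20) 4950.344ms=108/7b +45.837ms=1/7b
21) 4996.18ms=109/7b +45.837ms=1/7b
22) 5042.017ms=110/7b +45.837ms=1/7b
23) 5087.853ms=111/7b +45.837ms=1/7b
Σ=16b of 16 (187bpm 4/4) — PASS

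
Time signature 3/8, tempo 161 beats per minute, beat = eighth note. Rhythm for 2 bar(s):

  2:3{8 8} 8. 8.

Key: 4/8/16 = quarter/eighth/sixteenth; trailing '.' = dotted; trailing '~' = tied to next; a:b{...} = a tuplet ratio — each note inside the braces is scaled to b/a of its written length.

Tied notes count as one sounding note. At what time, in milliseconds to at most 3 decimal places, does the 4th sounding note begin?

note 4 onset = 9/2b = 1677.019ms

1. 0.0ms @ 0 + 559.006ms (3/2)
2. 559.006ms @ 3/2 + 559.006ms (3/2)
3. 1118.012ms @ 3 + 559.006ms (3/2)
4. 1677.019ms @ 9/2 + 559.006ms (3/2)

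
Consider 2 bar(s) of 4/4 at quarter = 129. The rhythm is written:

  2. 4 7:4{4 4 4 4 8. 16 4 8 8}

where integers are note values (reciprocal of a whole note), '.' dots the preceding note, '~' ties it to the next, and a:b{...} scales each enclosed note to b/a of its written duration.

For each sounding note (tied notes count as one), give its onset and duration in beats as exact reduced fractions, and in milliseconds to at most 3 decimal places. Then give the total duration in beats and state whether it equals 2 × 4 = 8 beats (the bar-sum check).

1) 0.0ms=0b +1395.349ms=3b
2) 1395.349ms=3b +465.116ms=1b
3) 1860.465ms=4b +265.781ms=4/7b
4) 2126.246ms=32/7b +265.781ms=4/7b
5) 2392.027ms=36/7b +265.781ms=4/7b
6) 2657.807ms=40/7b +265.781ms=4/7b
7) 2923.588ms=44/7b +199.336ms=3/7b
8) 3122.924ms=47/7b +66.445ms=1/7b
9) 3189.369ms=48/7b +265.781ms=4/7b
10) 3455.15ms=52/7b +132.89ms=2/7b
11) 3588.04ms=54/7b +132.89ms=2/7b
Σ=8b of 8 (129bpm 4/4) — PASS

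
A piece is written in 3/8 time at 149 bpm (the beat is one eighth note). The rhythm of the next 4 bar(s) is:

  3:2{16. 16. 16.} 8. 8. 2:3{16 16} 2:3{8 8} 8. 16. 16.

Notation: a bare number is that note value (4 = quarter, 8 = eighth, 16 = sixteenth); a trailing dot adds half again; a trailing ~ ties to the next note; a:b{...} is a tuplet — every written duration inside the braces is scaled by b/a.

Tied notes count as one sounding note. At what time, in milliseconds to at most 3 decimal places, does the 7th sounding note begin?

note 7 onset = 21/4b = 2114.094ms

1. 0.0ms @ 0 + 201.342ms (1/2)
2. 201.342ms @ 1/2 + 201.342ms (1/2)
3. 402.685ms @ 1 + 201.342ms (1/2)
4. 604.027ms @ 3/2 + 604.027ms (3/2)
5. 1208.054ms @ 3 + 604.027ms (3/2)
6. 1812.081ms @ 9/2 + 302.013ms (3/4)
7. 2114.094ms @ 21/4 + 302.013ms (3/4)
8. 2416.107ms @ 6 + 604.027ms (3/2)
9. 3020.134ms @ 15/2 + 604.027ms (3/2)
10. 3624.161ms @ 9 + 604.027ms (3/2)
11. 4228.188ms @ 21/2 + 302.013ms (3/4)
12. 4530.201ms @ 45/4 + 302.013ms (3/4)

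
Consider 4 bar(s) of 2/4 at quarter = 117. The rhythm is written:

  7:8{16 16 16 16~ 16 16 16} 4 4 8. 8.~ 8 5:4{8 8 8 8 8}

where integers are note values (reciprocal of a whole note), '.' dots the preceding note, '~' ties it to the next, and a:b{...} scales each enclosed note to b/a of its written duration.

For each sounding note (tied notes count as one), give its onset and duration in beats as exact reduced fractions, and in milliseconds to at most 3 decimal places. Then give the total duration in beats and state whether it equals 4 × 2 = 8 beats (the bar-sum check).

1) 0.0ms=0b +146.52ms=2/7b
2) 146.52ms=2/7b +146.52ms=2/7b
3) 293.04ms=4/7b +146.52ms=2/7b
4) 439.56ms=6/7b +293.04ms=4/7b
5) 732.601ms=10/7b +146.52ms=2/7b
6) 879.121ms=12/7b +146.52ms=2/7b
7) 1025.641ms=2b +512.821ms=1b
8) 1538.462ms=3b +512.821ms=1b
9) 2051.282ms=4b +384.615ms=3/4b
10) 2435.897ms=19/4b +641.026ms=5/4b
11) 3076.923ms=6b +205.128ms=2/5b
12) 3282.051ms=32/5b +205.128ms=2/5b
13) 3487.179ms=34/5b +205.128ms=2/5b
14) 3692.308ms=36/5b +205.128ms=2/5b
15) 3897.436ms=38/5b +205.128ms=2/5b
Σ=8b of 8 (117bpm 2/4) — PASS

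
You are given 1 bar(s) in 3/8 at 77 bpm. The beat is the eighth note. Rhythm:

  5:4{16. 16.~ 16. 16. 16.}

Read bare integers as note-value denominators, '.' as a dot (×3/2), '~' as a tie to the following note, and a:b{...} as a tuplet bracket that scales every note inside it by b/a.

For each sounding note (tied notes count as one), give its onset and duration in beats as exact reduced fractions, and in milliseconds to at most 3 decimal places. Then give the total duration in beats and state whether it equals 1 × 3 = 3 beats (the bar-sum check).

1) 0.0ms=0b +467.532ms=3/5b
2) 467.532ms=3/5b +935.065ms=6/5b
3) 1402.597ms=9/5b +467.532ms=3/5b
4) 1870.13ms=12/5b +467.532ms=3/5b
Σ=3b of 3 (77bpm 3/8) — PASS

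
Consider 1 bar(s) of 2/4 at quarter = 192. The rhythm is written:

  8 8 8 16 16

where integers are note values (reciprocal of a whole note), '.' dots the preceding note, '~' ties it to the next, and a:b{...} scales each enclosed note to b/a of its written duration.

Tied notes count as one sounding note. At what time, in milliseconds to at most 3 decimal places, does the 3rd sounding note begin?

note 3 onset = 1b = 312.5ms

1. 0.0ms @ 0 + 156.25ms (1/2)
2. 156.25ms @ 1/2 + 156.25ms (1/2)
3. 312.5ms @ 1 + 156.25ms (1/2)
4. 468.75ms @ 3/2 + 78.125ms (1/4)
5. 546.875ms @ 7/4 + 78.125ms (1/4)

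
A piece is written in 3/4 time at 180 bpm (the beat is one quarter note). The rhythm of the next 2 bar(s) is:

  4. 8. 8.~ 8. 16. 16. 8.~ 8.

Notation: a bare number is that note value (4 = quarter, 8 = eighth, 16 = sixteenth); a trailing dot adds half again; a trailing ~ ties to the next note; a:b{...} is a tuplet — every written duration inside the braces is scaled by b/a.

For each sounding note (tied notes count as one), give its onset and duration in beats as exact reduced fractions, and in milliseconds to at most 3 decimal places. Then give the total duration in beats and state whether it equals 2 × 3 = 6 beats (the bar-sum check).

1) 0.0ms=0b +500.0ms=3/2b
2) 500.0ms=3/2b +250.0ms=3/4b
3) 750.0ms=9/4b +500.0ms=3/2b
4) 1250.0ms=15/4b +125.0ms=3/8b
5) 1375.0ms=33/8b +125.0ms=3/8b
6) 1500.0ms=9/2b +500.0ms=3/2b
Σ=6b of 6 (180bpm 3/4) — PASS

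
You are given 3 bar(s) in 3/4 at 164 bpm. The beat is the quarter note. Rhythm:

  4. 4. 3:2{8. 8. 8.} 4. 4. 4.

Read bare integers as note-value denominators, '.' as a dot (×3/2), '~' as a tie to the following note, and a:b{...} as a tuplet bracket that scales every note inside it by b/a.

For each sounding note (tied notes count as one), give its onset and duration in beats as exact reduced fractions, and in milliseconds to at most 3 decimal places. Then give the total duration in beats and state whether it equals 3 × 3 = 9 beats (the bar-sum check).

1) 0.0ms=0b +548.78ms=3/2b
2) 548.78ms=3/2b +548.78ms=3/2b
3) 1097.561ms=3b +182.927ms=1/2b
4) 1280.488ms=7/2b +182.927ms=1/2b
5) 1463.415ms=4b +182.927ms=1/2b
6) 1646.341ms=9/2b +548.78ms=3/2b
7) 2195.122ms=6b +548.78ms=3/2b
8) 2743.902ms=15/2b +548.78ms=3/2b
Σ=9b of 9 (164bpm 3/4) — PASS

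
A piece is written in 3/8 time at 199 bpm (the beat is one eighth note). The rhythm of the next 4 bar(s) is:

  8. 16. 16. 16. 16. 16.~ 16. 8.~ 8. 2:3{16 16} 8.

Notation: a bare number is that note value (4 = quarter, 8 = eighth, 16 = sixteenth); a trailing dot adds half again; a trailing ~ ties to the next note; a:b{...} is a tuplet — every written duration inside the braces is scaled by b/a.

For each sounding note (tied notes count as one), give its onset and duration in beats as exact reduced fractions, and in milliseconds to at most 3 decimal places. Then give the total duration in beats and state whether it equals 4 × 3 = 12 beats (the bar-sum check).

1) 0.0ms=0b +452.261ms=3/2b
2) 452.261ms=3/2b +226.131ms=3/4b
3) 678.392ms=9/4b +226.131ms=3/4b
4) 904.523ms=3b +226.131ms=3/4b
5) 1130.653ms=15/4b +226.131ms=3/4b
6) 1356.784ms=9/2b +452.261ms=3/2b
7) 1809.045ms=6b +904.523ms=3b
8) 2713.568ms=9b +226.131ms=3/4b
9) 2939.698ms=39/4b +226.131ms=3/4b
10) 3165.829ms=21/2b +452.261ms=3/2b
Σ=12b of 12 (199bpm 3/8) — PASS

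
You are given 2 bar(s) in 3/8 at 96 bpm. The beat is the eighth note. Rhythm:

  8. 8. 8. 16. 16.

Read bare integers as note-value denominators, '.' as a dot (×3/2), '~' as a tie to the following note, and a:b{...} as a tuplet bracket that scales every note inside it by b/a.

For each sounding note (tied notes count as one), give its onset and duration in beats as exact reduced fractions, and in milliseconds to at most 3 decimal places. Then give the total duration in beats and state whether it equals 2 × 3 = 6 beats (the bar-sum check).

1) 0.0ms=0b +937.5ms=3/2b
2) 937.5ms=3/2b +937.5ms=3/2b
3) 1875.0ms=3b +937.5ms=3/2b
4) 2812.5ms=9/2b +468.75ms=3/4b
5) 3281.25ms=21/4b +468.75ms=3/4b
Σ=6b of 6 (96bpm 3/8) — PASS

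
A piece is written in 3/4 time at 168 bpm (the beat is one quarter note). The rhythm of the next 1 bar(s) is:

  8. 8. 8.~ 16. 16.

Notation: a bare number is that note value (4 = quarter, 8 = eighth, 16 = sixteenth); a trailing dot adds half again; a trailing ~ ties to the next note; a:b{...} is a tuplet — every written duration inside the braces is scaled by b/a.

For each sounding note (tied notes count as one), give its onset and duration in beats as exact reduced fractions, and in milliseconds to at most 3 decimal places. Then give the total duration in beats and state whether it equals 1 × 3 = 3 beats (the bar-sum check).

1) 0.0ms=0b +267.857ms=3/4b
2) 267.857ms=3/4b +267.857ms=3/4b
3) 535.714ms=3/2b +401.786ms=9/8b
4) 937.5ms=21/8b +133.929ms=3/8b
Σ=3b of 3 (168bpm 3/4) — PASS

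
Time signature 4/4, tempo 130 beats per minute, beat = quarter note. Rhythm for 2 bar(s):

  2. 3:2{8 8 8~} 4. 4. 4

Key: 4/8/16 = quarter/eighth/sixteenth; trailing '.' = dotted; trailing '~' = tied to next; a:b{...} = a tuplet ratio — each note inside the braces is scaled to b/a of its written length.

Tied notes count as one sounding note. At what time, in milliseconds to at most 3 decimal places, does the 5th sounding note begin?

1. 0.0ms @ 0 + 1384.615ms (3)
2. 1384.615ms @ 3 + 153.846ms (1/3)
3. 1538.462ms @ 10/3 + 153.846ms (1/3)
4. 1692.308ms @ 11/3 + 846.154ms (11/6)
5. 2538.462ms @ 11/2 + 692.308ms (3/2)
6. 3230.769ms @ 7 + 461.538ms (1)

note 5 onset = 11/2b = 2538.462ms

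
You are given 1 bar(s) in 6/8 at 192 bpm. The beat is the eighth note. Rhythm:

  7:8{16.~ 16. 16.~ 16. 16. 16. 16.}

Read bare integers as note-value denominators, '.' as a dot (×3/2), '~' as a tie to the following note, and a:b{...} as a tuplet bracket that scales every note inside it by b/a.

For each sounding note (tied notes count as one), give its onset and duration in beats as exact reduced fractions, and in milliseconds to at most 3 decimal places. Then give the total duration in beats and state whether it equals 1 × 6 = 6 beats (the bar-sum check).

1) 0.0ms=0b +535.714ms=12/7b
2) 535.714ms=12/7b +535.714ms=12/7b
3) 1071.429ms=24/7b +267.857ms=6/7b
4) 1339.286ms=30/7b +267.857ms=6/7b
5) 1607.143ms=36/7b +267.857ms=6/7b
Σ=6b of 6 (192bpm 6/8) — PASS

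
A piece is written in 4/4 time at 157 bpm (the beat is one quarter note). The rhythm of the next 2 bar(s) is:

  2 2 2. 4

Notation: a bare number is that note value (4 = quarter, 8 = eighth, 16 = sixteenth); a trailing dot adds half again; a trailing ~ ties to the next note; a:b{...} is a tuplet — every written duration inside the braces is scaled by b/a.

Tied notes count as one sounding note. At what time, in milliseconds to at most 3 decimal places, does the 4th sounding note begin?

note 4 onset = 7b = 2675.159ms

1. 0.0ms @ 0 + 764.331ms (2)
2. 764.331ms @ 2 + 764.331ms (2)
3. 1528.662ms @ 4 + 1146.497ms (3)
4. 2675.159ms @ 7 + 382.166ms (1)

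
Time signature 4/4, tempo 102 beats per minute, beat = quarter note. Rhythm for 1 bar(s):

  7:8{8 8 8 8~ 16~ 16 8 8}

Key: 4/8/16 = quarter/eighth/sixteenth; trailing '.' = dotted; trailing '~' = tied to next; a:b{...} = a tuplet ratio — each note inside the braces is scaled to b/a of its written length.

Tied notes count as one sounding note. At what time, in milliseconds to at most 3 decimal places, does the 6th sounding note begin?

note 6 onset = 24/7b = 2016.807ms

1. 0.0ms @ 0 + 336.134ms (4/7)
2. 336.134ms @ 4/7 + 336.134ms (4/7)
3. 672.269ms @ 8/7 + 336.134ms (4/7)
4. 1008.403ms @ 12/7 + 672.269ms (8/7)
5. 1680.672ms @ 20/7 + 336.134ms (4/7)
6. 2016.807ms @ 24/7 + 336.134ms (4/7)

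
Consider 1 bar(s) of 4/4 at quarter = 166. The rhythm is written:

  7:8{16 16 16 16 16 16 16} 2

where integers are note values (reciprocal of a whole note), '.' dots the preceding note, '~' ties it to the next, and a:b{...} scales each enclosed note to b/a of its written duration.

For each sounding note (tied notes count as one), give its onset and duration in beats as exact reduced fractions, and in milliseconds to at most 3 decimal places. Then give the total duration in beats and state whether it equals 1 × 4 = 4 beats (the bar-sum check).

1) 0.0ms=0b +103.27ms=2/7b
2) 103.27ms=2/7b +103.27ms=2/7b
3) 206.54ms=4/7b +103.27ms=2/7b
4) 309.811ms=6/7b +103.27ms=2/7b
5) 413.081ms=8/7b +103.27ms=2/7b
6) 516.351ms=10/7b +103.27ms=2/7b
7) 619.621ms=12/7b +103.27ms=2/7b
8) 722.892ms=2b +722.892ms=2b
Σ=4b of 4 (166bpm 4/4) — PASS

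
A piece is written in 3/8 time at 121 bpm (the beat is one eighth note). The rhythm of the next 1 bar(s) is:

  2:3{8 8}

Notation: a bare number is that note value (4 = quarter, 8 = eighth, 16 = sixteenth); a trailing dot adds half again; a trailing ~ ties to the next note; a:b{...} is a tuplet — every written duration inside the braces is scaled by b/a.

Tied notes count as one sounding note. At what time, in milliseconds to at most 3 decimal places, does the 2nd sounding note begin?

note 2 onset = 3/2b = 743.802ms

1. 0.0ms @ 0 + 743.802ms (3/2)
2. 743.802ms @ 3/2 + 743.802ms (3/2)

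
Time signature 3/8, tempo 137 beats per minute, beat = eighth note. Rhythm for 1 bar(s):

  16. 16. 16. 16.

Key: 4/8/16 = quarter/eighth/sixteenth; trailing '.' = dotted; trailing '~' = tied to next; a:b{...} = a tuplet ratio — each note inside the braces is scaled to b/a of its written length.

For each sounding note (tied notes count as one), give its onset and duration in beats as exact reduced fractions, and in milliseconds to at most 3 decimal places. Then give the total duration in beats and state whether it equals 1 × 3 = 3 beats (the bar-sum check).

1) 0.0ms=0b +328.467ms=3/4b
2) 328.467ms=3/4b +328.467ms=3/4b
3) 656.934ms=3/2b +328.467ms=3/4b
4) 985.401ms=9/4b +328.467ms=3/4b
Σ=3b of 3 (137bpm 3/8) — PASS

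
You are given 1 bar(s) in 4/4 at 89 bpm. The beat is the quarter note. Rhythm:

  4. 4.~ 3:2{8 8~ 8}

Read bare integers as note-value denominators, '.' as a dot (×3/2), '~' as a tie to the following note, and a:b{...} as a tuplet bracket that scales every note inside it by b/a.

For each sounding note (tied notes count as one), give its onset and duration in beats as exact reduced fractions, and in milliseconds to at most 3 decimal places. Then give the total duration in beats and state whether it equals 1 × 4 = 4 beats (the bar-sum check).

1) 0.0ms=0b +1011.236ms=3/2b
2) 1011.236ms=3/2b +1235.955ms=11/6b
3) 2247.191ms=10/3b +449.438ms=2/3b
Σ=4b of 4 (89bpm 4/4) — PASS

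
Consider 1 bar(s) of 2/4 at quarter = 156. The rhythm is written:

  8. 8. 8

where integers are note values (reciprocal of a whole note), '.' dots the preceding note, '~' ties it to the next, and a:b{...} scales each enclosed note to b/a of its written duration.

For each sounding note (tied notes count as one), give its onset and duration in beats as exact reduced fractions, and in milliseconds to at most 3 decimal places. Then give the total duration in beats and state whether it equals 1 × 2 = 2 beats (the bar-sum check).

1) 0.0ms=0b +288.462ms=3/4b
2) 288.462ms=3/4b +288.462ms=3/4b
3) 576.923ms=3/2b +192.308ms=1/2b
Σ=2b of 2 (156bpm 2/4) — PASS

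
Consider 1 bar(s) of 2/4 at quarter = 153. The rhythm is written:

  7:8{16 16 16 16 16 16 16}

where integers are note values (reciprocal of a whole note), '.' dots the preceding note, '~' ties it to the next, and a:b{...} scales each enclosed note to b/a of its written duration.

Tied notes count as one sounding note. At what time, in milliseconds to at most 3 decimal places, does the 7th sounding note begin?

1. 0.0ms @ 0 + 112.045ms (2/7)
2. 112.045ms @ 2/7 + 112.045ms (2/7)
3. 224.09ms @ 4/7 + 112.045ms (2/7)
4. 336.134ms @ 6/7 + 112.045ms (2/7)
5. 448.179ms @ 8/7 + 112.045ms (2/7)
6. 560.224ms @ 10/7 + 112.045ms (2/7)
7. 672.269ms @ 12/7 + 112.045ms (2/7)

note 7 onset = 12/7b = 672.269ms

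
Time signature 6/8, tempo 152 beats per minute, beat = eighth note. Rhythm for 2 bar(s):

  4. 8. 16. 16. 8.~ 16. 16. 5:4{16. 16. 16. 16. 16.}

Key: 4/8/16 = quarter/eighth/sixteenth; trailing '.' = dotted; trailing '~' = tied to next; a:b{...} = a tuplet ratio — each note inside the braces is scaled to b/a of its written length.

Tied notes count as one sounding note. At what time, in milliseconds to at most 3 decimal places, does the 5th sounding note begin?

1. 0.0ms @ 0 + 1184.211ms (3)
2. 1184.211ms @ 3 + 592.105ms (3/2)
3. 1776.316ms @ 9/2 + 296.053ms (3/4)
4. 2072.368ms @ 21/4 + 296.053ms (3/4)
5. 2368.421ms @ 6 + 888.158ms (9/4)
6. 3256.579ms @ 33/4 + 296.053ms (3/4)
7. 3552.632ms @ 9 + 236.842ms (3/5)
8. 3789.474ms @ 48/5 + 236.842ms (3/5)
9. 4026.316ms @ 51/5 + 236.842ms (3/5)
10. 4263.158ms @ 54/5 + 236.842ms (3/5)
11. 4500.0ms @ 57/5 + 236.842ms (3/5)

note 5 onset = 6b = 2368.421ms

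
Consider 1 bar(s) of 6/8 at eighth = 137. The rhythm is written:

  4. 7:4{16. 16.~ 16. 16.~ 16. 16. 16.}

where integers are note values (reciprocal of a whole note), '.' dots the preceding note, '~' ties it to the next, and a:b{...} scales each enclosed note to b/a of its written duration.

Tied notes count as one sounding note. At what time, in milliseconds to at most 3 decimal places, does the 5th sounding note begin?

1. 0.0ms @ 0 + 1313.869ms (3)
2. 1313.869ms @ 3 + 187.696ms (3/7)
3. 1501.564ms @ 24/7 + 375.391ms (6/7)
4. 1876.955ms @ 30/7 + 375.391ms (6/7)
5. 2252.346ms @ 36/7 + 187.696ms (3/7)
6. 2440.042ms @ 39/7 + 187.696ms (3/7)

note 5 onset = 36/7b = 2252.346ms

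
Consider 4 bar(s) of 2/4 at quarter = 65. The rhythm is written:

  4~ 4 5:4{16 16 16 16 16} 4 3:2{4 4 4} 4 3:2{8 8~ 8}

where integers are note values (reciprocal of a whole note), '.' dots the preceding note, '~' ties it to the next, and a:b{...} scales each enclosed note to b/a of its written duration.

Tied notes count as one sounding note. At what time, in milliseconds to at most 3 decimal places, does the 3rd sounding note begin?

note 3 onset = 11/5b = 2030.769ms

1. 0.0ms @ 0 + 1846.154ms (2)
2. 1846.154ms @ 2 + 184.615ms (1/5)
3. 2030.769ms @ 11/5 + 184.615ms (1/5)
4. 2215.385ms @ 12/5 + 184.615ms (1/5)
5. 2400.0ms @ 13/5 + 184.615ms (1/5)
6. 2584.615ms @ 14/5 + 184.615ms (1/5)
7. 2769.231ms @ 3 + 923.077ms (1)
8. 3692.308ms @ 4 + 615.385ms (2/3)
9. 4307.692ms @ 14/3 + 615.385ms (2/3)
10. 4923.077ms @ 16/3 + 615.385ms (2/3)
11. 5538.462ms @ 6 + 923.077ms (1)
12. 6461.538ms @ 7 + 307.692ms (1/3)
13. 6769.231ms @ 22/3 + 615.385ms (2/3)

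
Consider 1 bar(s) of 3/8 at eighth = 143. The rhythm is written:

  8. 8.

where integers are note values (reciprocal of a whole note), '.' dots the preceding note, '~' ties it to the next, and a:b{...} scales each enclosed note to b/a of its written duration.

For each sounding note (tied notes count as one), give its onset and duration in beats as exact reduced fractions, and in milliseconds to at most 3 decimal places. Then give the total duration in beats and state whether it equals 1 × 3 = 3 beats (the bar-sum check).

1) 0.0ms=0b +629.371ms=3/2b
2) 629.371ms=3/2b +629.371ms=3/2b
Σ=3b of 3 (143bpm 3/8) — PASS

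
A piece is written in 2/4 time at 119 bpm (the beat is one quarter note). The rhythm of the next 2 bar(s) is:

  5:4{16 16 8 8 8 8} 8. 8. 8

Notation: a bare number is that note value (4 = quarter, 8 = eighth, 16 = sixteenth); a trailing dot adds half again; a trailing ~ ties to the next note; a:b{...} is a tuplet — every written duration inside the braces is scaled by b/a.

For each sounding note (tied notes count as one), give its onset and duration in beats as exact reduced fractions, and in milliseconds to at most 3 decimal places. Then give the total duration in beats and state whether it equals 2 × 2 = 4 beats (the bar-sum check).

1) 0.0ms=0b +100.84ms=1/5b
2) 100.84ms=1/5b +100.84ms=1/5b
3) 201.681ms=2/5b +201.681ms=2/5b
4) 403.361ms=4/5b +201.681ms=2/5b
5) 605.042ms=6/5b +201.681ms=2/5b
6) 806.723ms=8/5b +201.681ms=2/5b
7) 1008.403ms=2b +378.151ms=3/4b
8) 1386.555ms=11/4b +378.151ms=3/4b
9) 1764.706ms=7/2b +252.101ms=1/2b
Σ=4b of 4 (119bpm 2/4) — PASS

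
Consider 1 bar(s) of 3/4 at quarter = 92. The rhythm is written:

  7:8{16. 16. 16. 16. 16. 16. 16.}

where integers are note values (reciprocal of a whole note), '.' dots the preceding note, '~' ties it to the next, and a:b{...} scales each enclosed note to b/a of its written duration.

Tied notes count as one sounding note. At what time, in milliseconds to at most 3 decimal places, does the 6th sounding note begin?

note 6 onset = 15/7b = 1397.516ms

1. 0.0ms @ 0 + 279.503ms (3/7)
2. 279.503ms @ 3/7 + 279.503ms (3/7)
3. 559.006ms @ 6/7 + 279.503ms (3/7)
4. 838.509ms @ 9/7 + 279.503ms (3/7)
5. 1118.012ms @ 12/7 + 279.503ms (3/7)
6. 1397.516ms @ 15/7 + 279.503ms (3/7)
7. 1677.019ms @ 18/7 + 279.503ms (3/7)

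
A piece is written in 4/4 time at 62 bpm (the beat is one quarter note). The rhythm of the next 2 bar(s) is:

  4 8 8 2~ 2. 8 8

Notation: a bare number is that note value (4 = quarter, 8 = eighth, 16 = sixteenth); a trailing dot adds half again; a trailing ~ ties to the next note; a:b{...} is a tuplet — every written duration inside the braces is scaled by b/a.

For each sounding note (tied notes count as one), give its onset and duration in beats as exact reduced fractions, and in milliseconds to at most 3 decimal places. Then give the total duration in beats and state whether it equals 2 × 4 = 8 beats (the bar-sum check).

1) 0.0ms=0b +967.742ms=1b
2) 967.742ms=1b +483.871ms=1/2b
3) 1451.613ms=3/2b +483.871ms=1/2b
4) 1935.484ms=2b +4838.71ms=5b
5) 6774.194ms=7b +483.871ms=1/2b
6) 7258.065ms=15/2b +483.871ms=1/2b
Σ=8b of 8 (62bpm 4/4) — PASS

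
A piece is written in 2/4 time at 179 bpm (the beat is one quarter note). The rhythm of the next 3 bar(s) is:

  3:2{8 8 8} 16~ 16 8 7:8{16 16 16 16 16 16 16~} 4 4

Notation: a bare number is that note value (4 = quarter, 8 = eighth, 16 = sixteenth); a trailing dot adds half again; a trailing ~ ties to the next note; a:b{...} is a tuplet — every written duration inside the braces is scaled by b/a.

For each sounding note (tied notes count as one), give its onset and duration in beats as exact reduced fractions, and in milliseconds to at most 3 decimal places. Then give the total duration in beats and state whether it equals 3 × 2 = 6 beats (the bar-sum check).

1) 0.0ms=0b +111.732ms=1/3b
2) 111.732ms=1/3b +111.732ms=1/3b
3) 223.464ms=2/3b +111.732ms=1/3b
4) 335.196ms=1b +167.598ms=1/2b
5) 502.793ms=3/2b +167.598ms=1/2b
6) 670.391ms=2b +95.77ms=2/7b
7) 766.161ms=16/7b +95.77ms=2/7b
8) 861.931ms=18/7b +95.77ms=2/7b
9) 957.702ms=20/7b +95.77ms=2/7b
10) 1053.472ms=22/7b +95.77ms=2/7b
11) 1149.242ms=24/7b +95.77ms=2/7b
12) 1245.012ms=26/7b +430.966ms=9/7b
13) 1675.978ms=5b +335.196ms=1b
Σ=6b of 6 (179bpm 2/4) — PASS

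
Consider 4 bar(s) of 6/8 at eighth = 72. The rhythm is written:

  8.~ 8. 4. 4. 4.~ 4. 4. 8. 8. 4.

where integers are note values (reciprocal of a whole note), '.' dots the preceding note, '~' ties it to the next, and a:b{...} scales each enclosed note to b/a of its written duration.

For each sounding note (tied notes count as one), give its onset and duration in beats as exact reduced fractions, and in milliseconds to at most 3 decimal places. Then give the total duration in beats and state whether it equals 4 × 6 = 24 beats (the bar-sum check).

1) 0.0ms=0b +2500.0ms=3b
2) 2500.0ms=3b +2500.0ms=3b
3) 5000.0ms=6b +2500.0ms=3b
4) 7500.0ms=9b +5000.0ms=6b
5) 12500.0ms=15b +2500.0ms=3b
6) 15000.0ms=18b +1250.0ms=3/2b
7) 16250.0ms=39/2b +1250.0ms=3/2b
8) 17500.0ms=21b +2500.0ms=3b
Σ=24b of 24 (72bpm 6/8) — PASS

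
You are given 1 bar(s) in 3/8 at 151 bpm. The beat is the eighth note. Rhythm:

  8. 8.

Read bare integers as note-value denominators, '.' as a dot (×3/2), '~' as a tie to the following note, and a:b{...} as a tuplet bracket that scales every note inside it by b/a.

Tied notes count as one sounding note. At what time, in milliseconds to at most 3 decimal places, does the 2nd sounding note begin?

1. 0.0ms @ 0 + 596.026ms (3/2)
2. 596.026ms @ 3/2 + 596.026ms (3/2)

note 2 onset = 3/2b = 596.026ms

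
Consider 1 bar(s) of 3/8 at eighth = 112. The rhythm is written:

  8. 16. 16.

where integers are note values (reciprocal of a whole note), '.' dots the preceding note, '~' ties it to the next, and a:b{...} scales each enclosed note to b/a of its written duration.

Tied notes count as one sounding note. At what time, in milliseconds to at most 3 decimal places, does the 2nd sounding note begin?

note 2 onset = 3/2b = 803.571ms

1. 0.0ms @ 0 + 803.571ms (3/2)
2. 803.571ms @ 3/2 + 401.786ms (3/4)
3. 1205.357ms @ 9/4 + 401.786ms (3/4)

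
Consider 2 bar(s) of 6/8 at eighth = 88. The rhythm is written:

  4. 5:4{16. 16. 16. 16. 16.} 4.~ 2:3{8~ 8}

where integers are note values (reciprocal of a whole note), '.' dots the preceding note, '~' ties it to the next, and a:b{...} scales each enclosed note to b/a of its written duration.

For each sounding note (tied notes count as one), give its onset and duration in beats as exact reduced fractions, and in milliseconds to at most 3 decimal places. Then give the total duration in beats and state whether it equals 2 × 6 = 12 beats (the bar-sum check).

1) 0.0ms=0b +2045.455ms=3b
2) 2045.455ms=3b +409.091ms=3/5b
3) 2454.545ms=18/5b +409.091ms=3/5b
4) 2863.636ms=21/5b +409.091ms=3/5b
5) 3272.727ms=24/5b +409.091ms=3/5b
6) 3681.818ms=27/5b +409.091ms=3/5b
7) 4090.909ms=6b +4090.909ms=6b
Σ=12b of 12 (88bpm 6/8) — PASS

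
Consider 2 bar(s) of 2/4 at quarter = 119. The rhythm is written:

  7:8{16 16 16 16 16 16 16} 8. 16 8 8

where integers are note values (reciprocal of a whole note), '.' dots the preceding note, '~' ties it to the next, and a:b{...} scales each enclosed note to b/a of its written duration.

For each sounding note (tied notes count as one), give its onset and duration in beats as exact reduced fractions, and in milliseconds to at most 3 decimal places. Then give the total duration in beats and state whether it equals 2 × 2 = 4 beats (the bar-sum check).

1) 0.0ms=0b +144.058ms=2/7b
2) 144.058ms=2/7b +144.058ms=2/7b
3) 288.115ms=4/7b +144.058ms=2/7b
4) 432.173ms=6/7b +144.058ms=2/7b
5) 576.23ms=8/7b +144.058ms=2/7b
6) 720.288ms=10/7b +144.058ms=2/7b
7) 864.346ms=12/7b +144.058ms=2/7b
8) 1008.403ms=2b +378.151ms=3/4b
9) 1386.555ms=11/4b +126.05ms=1/4b
10) 1512.605ms=3b +252.101ms=1/2b
11) 1764.706ms=7/2b +252.101ms=1/2b
Σ=4b of 4 (119bpm 2/4) — PASS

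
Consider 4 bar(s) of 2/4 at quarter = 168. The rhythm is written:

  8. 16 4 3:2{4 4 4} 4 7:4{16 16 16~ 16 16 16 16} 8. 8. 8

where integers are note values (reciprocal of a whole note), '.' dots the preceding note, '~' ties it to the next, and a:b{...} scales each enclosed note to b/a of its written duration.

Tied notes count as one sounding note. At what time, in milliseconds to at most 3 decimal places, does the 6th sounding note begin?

1. 0.0ms @ 0 + 267.857ms (3/4)
2. 267.857ms @ 3/4 + 89.286ms (1/4)
3. 357.143ms @ 1 + 357.143ms (1)
4. 714.286ms @ 2 + 238.095ms (2/3)
5. 952.381ms @ 8/3 + 238.095ms (2/3)
6. 1190.476ms @ 10/3 + 238.095ms (2/3)
7. 1428.571ms @ 4 + 357.143ms (1)
8. 1785.714ms @ 5 + 51.02ms (1/7)
9. 1836.735ms @ 36/7 + 51.02ms (1/7)
10. 1887.755ms @ 37/7 + 102.041ms (2/7)
11. 1989.796ms @ 39/7 + 51.02ms (1/7)
12. 2040.816ms @ 40/7 + 51.02ms (1/7)
13. 2091.837ms @ 41/7 + 51.02ms (1/7)
14. 2142.857ms @ 6 + 267.857ms (3/4)
15. 2410.714ms @ 27/4 + 267.857ms (3/4)
16. 2678.571ms @ 15/2 + 178.571ms (1/2)

note 6 onset = 10/3b = 1190.476ms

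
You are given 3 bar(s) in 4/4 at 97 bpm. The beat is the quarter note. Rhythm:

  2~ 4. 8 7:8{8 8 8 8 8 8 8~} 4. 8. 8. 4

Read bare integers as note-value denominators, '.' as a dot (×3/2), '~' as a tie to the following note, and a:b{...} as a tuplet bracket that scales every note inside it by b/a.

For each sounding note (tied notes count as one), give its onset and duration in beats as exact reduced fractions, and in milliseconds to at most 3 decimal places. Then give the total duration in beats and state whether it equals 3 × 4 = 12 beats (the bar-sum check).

1) 0.0ms=0b +2164.948ms=7/2b
2) 2164.948ms=7/2b +309.278ms=1/2b
3) 2474.227ms=4b +353.461ms=4/7b
4) 2827.688ms=32/7b +353.461ms=4/7b
5) 3181.149ms=36/7b +353.461ms=4/7b
6) 3534.61ms=40/7b +353.461ms=4/7b
7) 3888.071ms=44/7b +353.461ms=4/7b
8) 4241.532ms=48/7b +353.461ms=4/7b
9) 4594.993ms=52/7b +1281.296ms=29/14b
10) 5876.289ms=19/2b +463.918ms=3/4b
11) 6340.206ms=41/4b +463.918ms=3/4b
12) 6804.124ms=11b +618.557ms=1b
Σ=12b of 12 (97bpm 4/4) — PASS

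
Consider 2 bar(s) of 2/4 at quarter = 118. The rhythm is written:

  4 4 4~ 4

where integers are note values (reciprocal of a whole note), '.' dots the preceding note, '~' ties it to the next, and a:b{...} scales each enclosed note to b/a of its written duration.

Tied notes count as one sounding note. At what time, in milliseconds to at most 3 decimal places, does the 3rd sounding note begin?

note 3 onset = 2b = 1016.949ms

1. 0.0ms @ 0 + 508.475ms (1)
2. 508.475ms @ 1 + 508.475ms (1)
3. 1016.949ms @ 2 + 1016.949ms (2)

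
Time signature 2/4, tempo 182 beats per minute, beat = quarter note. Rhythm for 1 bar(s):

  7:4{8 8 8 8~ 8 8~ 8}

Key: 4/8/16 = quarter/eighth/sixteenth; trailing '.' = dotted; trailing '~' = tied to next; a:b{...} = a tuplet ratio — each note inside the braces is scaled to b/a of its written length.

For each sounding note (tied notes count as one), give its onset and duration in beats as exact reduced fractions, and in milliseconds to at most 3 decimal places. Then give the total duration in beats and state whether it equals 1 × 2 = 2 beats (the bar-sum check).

1) 0.0ms=0b +94.192ms=2/7b
2) 94.192ms=2/7b +94.192ms=2/7b
3) 188.383ms=4/7b +94.192ms=2/7b
4) 282.575ms=6/7b +188.383ms=4/7b
5) 470.958ms=10/7b +188.383ms=4/7b
Σ=2b of 2 (182bpm 2/4) — PASS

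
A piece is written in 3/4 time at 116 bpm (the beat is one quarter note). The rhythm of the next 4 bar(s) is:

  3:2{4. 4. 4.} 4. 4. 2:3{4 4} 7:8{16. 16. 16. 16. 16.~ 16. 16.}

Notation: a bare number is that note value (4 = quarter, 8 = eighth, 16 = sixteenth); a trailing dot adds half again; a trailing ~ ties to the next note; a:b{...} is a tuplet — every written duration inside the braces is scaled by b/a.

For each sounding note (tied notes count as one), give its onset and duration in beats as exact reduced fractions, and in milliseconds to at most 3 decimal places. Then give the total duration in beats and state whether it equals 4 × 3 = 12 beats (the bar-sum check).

1) 0.0ms=0b +517.241ms=1b
2) 517.241ms=1b +517.241ms=1b
3) 1034.483ms=2b +517.241ms=1b
4) 1551.724ms=3b +775.862ms=3/2b
5) 2327.586ms=9/2b +775.862ms=3/2b
6) 3103.448ms=6b +775.862ms=3/2b
7) 3879.31ms=15/2b +775.862ms=3/2b
8) 4655.172ms=9b +221.675ms=3/7b
9) 4876.847ms=66/7b +221.675ms=3/7b
10) 5098.522ms=69/7b +221.675ms=3/7b
11) 5320.197ms=72/7b +221.675ms=3/7b
12) 5541.872ms=75/7b +443.35ms=6/7b
13) 5985.222ms=81/7b +221.675ms=3/7b
Σ=12b of 12 (116bpm 3/4) — PASS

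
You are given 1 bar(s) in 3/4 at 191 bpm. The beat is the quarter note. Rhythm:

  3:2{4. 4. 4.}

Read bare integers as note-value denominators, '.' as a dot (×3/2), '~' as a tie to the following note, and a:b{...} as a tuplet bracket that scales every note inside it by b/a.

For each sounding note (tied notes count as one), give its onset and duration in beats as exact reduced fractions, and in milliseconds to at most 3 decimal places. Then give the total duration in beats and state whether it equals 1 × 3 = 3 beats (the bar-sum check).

1) 0.0ms=0b +314.136ms=1b
2) 314.136ms=1b +314.136ms=1b
3) 628.272ms=2b +314.136ms=1b
Σ=3b of 3 (191bpm 3/4) — PASS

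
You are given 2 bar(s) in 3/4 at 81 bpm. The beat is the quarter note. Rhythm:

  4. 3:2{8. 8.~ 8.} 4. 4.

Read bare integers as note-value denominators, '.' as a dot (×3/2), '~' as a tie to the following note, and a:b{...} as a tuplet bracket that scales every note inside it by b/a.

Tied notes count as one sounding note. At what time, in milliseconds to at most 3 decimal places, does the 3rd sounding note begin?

note 3 onset = 2b = 1481.481ms

1. 0.0ms @ 0 + 1111.111ms (3/2)
2. 1111.111ms @ 3/2 + 370.37ms (1/2)
3. 1481.481ms @ 2 + 740.741ms (1)
4. 2222.222ms @ 3 + 1111.111ms (3/2)
5. 3333.333ms @ 9/2 + 1111.111ms (3/2)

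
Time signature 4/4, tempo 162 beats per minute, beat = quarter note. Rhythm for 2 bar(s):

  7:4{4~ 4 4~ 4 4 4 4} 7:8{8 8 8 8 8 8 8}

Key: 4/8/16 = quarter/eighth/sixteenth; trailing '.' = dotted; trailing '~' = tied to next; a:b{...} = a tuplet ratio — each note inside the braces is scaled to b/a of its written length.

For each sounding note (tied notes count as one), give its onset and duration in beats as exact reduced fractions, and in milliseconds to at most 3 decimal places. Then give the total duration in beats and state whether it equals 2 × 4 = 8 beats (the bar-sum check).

1) 0.0ms=0b +423.28ms=8/7b
2) 423.28ms=8/7b +423.28ms=8/7b
3) 846.561ms=16/7b +211.64ms=4/7b
4) 1058.201ms=20/7b +211.64ms=4/7b
5) 1269.841ms=24/7b +211.64ms=4/7b
6) 1481.481ms=4b +211.64ms=4/7b
7) 1693.122ms=32/7b +211.64ms=4/7b
8) 1904.762ms=36/7b +211.64ms=4/7b
9) 2116.402ms=40/7b +211.64ms=4/7b
10) 2328.042ms=44/7b +211.64ms=4/7b
11) 2539.683ms=48/7b +211.64ms=4/7b
12) 2751.323ms=52/7b +211.64ms=4/7b
Σ=8b of 8 (162bpm 4/4) — PASS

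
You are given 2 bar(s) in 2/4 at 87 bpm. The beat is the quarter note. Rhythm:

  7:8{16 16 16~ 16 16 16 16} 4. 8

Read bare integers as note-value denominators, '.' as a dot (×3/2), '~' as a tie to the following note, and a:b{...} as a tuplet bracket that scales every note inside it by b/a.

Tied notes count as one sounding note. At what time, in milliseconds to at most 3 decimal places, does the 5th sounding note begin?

1. 0.0ms @ 0 + 197.044ms (2/7)
2. 197.044ms @ 2/7 + 197.044ms (2/7)
3. 394.089ms @ 4/7 + 394.089ms (4/7)
4. 788.177ms @ 8/7 + 197.044ms (2/7)
5. 985.222ms @ 10/7 + 197.044ms (2/7)
6. 1182.266ms @ 12/7 + 197.044ms (2/7)
7. 1379.31ms @ 2 + 1034.483ms (3/2)
8. 2413.793ms @ 7/2 + 344.828ms (1/2)

note 5 onset = 10/7b = 985.222ms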